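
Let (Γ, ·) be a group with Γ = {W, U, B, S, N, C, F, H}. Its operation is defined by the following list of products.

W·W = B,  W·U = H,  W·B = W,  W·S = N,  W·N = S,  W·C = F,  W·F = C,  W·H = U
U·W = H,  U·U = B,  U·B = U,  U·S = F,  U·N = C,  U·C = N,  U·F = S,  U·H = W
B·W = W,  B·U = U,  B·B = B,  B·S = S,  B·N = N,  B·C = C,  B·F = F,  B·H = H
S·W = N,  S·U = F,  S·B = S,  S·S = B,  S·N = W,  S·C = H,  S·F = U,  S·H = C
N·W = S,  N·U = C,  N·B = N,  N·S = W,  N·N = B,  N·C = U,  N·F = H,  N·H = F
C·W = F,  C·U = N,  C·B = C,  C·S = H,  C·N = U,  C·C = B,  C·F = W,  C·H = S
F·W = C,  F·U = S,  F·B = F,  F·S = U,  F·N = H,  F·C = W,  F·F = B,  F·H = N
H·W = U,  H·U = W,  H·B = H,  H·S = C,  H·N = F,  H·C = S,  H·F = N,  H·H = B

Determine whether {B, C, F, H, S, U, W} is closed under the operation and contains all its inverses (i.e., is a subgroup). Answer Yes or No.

No

H·F = N, which is not in {B, C, F, H, S, U, W}.
The subset is not closed under ·, so it is not a subgroup.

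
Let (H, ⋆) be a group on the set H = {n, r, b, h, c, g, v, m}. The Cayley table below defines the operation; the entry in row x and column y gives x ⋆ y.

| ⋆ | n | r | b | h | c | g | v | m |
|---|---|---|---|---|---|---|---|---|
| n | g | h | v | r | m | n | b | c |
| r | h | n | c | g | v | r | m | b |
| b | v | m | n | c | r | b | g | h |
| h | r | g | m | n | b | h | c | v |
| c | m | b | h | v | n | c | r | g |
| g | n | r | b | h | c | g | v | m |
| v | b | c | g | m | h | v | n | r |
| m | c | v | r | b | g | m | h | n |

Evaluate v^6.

v^1 = v
v^2 = v ⋆ v = n
v^3 = n ⋆ v = b
v^4 = b ⋆ v = g
v^5 = g ⋆ v = v
v^6 = v ⋆ v = n

n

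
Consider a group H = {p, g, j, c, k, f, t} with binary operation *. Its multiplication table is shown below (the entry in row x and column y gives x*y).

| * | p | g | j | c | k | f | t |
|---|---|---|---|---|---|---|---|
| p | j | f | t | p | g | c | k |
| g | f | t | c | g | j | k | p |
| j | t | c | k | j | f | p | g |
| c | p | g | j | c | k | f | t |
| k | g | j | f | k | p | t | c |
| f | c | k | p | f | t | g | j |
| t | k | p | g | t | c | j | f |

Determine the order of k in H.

The identity element is c (its row matches the header).
k^1 = k
k^2 = k*k = p
k^3 = p*k = g
k^4 = g*k = j
k^5 = j*k = f
k^6 = f*k = t
k^7 = t*k = c
The first power of k equal to the identity is k^7, so ord(k) = 7.

7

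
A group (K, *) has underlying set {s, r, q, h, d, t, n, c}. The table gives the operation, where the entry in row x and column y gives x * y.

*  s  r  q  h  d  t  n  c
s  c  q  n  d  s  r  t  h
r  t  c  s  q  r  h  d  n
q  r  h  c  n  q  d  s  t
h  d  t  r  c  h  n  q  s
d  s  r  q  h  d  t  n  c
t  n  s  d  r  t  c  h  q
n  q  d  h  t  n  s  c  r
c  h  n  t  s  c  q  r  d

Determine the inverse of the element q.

First locate the identity: row d matches the header, so d is the identity.
Scan row q for d: q * t = d. Hence q^(-1) = t.

t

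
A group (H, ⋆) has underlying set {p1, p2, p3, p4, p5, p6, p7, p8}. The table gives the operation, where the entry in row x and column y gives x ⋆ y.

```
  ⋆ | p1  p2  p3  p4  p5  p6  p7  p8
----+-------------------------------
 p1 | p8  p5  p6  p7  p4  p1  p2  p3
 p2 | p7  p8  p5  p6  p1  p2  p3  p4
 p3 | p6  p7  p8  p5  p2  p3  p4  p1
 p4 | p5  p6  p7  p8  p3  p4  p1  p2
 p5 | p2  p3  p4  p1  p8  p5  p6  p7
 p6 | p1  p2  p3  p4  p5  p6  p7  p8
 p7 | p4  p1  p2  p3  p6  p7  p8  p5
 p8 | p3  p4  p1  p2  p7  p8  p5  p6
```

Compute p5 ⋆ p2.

p3

Read row p5, column p2: p5 ⋆ p2 = p3.
(Structurally, H here is isomorphic to the quaternion group Q_8.)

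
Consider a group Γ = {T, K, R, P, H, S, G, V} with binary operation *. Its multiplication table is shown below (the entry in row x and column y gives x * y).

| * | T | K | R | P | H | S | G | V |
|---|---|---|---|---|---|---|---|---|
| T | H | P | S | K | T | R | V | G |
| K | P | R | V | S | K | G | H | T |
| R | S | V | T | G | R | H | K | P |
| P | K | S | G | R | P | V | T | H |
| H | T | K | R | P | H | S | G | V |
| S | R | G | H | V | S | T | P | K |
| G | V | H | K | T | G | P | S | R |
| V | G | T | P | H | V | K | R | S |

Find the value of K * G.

H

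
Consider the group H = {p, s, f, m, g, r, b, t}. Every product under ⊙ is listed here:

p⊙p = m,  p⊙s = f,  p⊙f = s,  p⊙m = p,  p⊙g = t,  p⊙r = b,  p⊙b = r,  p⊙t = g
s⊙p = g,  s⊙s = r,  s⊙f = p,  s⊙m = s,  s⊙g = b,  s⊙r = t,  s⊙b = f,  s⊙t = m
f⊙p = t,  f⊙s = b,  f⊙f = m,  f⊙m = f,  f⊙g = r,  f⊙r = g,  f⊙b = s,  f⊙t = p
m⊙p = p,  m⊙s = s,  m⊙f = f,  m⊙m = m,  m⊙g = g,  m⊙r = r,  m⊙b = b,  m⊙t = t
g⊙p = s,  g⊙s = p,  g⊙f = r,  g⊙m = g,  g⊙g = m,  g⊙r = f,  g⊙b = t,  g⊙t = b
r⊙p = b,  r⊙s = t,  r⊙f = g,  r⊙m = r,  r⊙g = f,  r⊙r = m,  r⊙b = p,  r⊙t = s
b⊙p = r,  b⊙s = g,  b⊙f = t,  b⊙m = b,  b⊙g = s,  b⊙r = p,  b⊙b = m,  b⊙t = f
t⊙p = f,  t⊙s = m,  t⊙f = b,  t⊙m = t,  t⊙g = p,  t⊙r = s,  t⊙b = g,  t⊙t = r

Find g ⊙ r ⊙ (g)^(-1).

The identity is m. In row g, the entry m sits in column g, so g^(-1) = g.
g ⊙ r = f
f ⊙ g = r

r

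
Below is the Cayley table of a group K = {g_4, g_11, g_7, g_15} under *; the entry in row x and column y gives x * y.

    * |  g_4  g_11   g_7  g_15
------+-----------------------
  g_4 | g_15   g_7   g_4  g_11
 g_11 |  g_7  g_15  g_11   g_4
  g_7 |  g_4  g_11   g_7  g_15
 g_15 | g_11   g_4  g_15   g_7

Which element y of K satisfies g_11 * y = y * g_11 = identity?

g_4

First locate the identity: row g_7 matches the header, so g_7 is the identity.
Scan row g_11 for g_7: g_11 * g_4 = g_7. Hence g_11^(-1) = g_4.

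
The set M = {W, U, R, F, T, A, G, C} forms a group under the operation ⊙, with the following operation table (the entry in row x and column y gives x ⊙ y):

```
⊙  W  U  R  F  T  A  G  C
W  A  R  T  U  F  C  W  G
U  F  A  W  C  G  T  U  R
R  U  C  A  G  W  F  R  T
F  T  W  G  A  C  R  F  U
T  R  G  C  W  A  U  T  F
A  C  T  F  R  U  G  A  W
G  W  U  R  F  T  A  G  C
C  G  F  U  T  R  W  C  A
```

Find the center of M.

An element z is central iff its row equals its column in the table.
For U: U ⊙ F = C ≠ W = F ⊙ U, so U ∉ Z.
Checking each element this way leaves Z(M) = {A, G}.
(Structurally, M here is isomorphic to the quaternion group Q_8.)

{A, G}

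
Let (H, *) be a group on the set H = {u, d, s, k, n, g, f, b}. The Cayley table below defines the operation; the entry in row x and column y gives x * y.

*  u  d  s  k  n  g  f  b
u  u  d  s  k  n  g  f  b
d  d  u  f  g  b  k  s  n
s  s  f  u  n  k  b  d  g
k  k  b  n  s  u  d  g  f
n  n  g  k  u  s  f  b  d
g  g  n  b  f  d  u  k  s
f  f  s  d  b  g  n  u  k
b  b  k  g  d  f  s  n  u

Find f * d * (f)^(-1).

d

The identity is u. In row f, the entry u sits in column f, so f^(-1) = f.
f * d = s
s * f = d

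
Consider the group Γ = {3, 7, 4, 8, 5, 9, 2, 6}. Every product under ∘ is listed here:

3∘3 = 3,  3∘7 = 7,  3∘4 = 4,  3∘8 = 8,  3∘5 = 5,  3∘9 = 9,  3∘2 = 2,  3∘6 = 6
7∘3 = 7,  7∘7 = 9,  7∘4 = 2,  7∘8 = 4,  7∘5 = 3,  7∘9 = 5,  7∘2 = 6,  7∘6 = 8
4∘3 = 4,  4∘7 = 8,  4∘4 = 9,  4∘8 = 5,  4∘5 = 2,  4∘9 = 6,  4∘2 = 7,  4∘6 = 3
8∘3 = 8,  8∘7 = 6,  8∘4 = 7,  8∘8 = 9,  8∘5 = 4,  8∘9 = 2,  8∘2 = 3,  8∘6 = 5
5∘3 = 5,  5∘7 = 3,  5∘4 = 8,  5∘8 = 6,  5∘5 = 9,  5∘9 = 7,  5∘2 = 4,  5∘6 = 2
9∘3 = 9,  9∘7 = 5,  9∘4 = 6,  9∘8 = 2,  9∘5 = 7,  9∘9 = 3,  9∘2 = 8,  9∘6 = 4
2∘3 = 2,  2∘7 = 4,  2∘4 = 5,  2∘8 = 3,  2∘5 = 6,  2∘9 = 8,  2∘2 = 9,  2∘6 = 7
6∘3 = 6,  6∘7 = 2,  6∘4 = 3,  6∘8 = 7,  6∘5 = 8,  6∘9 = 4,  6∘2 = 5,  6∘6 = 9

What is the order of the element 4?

4

The identity element is 3 (its row matches the header).
4^1 = 4
4^2 = 4 ∘ 4 = 9
4^3 = 9 ∘ 4 = 6
4^4 = 6 ∘ 4 = 3
The first power of 4 equal to the identity is 4^4, so ord(4) = 4.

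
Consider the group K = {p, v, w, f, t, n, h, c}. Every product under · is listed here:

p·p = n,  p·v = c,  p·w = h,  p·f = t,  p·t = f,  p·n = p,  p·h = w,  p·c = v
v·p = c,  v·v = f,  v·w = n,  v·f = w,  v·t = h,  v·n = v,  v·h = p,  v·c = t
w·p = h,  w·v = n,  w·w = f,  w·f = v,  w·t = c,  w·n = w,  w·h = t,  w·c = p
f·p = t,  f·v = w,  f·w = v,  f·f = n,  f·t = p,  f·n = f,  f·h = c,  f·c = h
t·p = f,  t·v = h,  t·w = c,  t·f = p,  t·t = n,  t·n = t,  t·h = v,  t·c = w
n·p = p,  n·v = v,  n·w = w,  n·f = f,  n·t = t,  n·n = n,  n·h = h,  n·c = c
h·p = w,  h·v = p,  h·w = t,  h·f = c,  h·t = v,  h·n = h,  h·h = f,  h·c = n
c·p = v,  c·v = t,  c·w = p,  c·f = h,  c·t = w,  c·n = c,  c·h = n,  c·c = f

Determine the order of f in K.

The identity element is n (its row matches the header).
f^1 = f
f^2 = f·f = n
The first power of f equal to the identity is f^2, so ord(f) = 2.

2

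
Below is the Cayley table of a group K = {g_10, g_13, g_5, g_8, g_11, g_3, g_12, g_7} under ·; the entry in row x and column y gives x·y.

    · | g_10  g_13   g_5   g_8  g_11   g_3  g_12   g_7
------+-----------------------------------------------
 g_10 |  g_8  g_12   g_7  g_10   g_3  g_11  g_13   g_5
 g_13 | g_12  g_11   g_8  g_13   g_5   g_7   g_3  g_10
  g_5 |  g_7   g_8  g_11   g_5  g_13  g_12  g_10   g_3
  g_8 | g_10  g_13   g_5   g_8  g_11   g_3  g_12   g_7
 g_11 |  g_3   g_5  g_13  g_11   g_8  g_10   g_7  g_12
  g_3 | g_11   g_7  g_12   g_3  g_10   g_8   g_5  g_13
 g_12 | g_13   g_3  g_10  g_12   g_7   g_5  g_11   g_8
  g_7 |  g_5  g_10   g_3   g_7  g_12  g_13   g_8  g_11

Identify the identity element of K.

g_8

The identity e satisfies e·x = x for all x, so its row in the table reproduces the column headers.
Row g_8 reads: g_10, g_13, g_5, g_8, g_11, g_3, g_12, g_7 — exactly the header order. So g_8 is the identity.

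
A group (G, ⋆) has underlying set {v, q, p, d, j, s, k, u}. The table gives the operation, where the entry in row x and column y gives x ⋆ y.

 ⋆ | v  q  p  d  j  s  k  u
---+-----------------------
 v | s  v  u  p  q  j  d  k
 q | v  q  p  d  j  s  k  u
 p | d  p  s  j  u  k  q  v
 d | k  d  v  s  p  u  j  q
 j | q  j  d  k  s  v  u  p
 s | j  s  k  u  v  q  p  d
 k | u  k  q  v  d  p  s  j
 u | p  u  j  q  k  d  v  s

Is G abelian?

No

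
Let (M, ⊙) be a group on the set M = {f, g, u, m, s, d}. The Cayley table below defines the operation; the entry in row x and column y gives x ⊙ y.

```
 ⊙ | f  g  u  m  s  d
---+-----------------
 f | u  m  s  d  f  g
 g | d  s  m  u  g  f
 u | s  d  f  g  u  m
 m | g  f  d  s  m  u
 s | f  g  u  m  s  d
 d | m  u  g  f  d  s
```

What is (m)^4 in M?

s

m^1 = m
m^2 = m ⊙ m = s
m^3 = s ⊙ m = m
m^4 = m ⊙ m = s
(Structurally, M here is isomorphic to the symmetric group S_3.)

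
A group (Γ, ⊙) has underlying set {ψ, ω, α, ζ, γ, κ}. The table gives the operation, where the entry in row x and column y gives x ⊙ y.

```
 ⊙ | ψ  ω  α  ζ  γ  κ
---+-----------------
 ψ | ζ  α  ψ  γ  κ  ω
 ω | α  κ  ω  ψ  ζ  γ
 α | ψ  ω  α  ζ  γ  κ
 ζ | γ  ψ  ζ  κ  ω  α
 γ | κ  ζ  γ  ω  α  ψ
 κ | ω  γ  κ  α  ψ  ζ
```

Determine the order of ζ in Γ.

3

The identity element is α (its row matches the header).
ζ^1 = ζ
ζ^2 = ζ ⊙ ζ = κ
ζ^3 = κ ⊙ ζ = α
The first power of ζ equal to the identity is ζ^3, so ord(ζ) = 3.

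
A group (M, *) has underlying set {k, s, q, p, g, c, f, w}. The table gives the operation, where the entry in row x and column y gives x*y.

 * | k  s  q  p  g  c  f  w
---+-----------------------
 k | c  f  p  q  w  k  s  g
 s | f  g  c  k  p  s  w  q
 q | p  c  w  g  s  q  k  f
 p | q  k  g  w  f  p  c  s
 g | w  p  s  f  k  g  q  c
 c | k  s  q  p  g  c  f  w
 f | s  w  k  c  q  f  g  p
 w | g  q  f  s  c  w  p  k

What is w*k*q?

w*k = g
g*q = s

s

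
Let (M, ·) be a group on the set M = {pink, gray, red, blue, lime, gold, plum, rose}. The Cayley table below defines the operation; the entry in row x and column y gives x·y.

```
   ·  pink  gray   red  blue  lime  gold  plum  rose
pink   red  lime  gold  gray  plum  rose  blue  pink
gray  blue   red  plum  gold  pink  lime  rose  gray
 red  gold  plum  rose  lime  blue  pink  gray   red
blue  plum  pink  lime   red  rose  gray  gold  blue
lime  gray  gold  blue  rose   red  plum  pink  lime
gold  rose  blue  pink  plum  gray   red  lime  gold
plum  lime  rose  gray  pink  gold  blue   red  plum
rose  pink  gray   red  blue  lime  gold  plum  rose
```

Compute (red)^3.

red

red^1 = red
red^2 = red·red = rose
red^3 = rose·red = red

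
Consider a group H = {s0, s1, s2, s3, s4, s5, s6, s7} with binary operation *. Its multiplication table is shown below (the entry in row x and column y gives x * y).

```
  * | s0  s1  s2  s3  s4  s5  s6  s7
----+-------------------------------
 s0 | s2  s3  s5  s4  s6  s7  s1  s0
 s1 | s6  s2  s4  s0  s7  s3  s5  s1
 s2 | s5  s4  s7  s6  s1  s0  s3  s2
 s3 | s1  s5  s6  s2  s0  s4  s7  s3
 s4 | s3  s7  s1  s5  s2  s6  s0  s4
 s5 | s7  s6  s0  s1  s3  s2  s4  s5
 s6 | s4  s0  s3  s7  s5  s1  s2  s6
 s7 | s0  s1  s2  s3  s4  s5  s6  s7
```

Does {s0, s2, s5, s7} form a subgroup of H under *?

{s0, s2, s5, s7} contains the identity s7.
Checking products: every product of two elements of {s0, s2, s5, s7} (read from the table) lies in {s0, s2, s5, s7}, so the set is closed.
In a finite group, a nonempty closed subset is a subgroup. So {s0, s2, s5, s7} ≤ H.

Yes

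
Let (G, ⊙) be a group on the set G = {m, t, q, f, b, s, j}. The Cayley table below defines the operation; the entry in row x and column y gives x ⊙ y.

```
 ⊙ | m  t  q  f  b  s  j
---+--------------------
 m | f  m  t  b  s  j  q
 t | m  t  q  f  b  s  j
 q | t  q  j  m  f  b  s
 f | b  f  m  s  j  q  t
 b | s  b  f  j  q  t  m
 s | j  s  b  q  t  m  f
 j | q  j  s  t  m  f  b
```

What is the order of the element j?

The identity element is t (its row matches the header).
j^1 = j
j^2 = j ⊙ j = b
j^3 = b ⊙ j = m
j^4 = m ⊙ j = q
j^5 = q ⊙ j = s
j^6 = s ⊙ j = f
j^7 = f ⊙ j = t
The first power of j equal to the identity is j^7, so ord(j) = 7.

7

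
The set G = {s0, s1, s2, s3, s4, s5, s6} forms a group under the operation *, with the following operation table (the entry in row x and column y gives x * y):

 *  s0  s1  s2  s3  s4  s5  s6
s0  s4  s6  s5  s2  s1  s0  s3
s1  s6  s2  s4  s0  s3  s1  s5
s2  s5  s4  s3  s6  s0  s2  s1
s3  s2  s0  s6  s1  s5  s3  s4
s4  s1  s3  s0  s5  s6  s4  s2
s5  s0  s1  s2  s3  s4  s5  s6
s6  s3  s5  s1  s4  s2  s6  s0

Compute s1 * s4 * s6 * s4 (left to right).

s1 * s4 = s3
s3 * s6 = s4
s4 * s4 = s6

s6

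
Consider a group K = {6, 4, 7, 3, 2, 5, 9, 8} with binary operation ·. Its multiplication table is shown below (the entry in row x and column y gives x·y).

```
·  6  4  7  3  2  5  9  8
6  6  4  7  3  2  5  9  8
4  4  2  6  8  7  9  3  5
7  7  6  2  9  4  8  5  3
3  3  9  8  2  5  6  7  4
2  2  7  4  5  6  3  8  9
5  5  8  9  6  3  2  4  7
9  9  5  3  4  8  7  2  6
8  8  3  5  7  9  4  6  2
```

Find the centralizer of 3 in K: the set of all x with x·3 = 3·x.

Compare row 3 with column 3 entry by entry.
2·3 = 5 = 3·2, so 2 commutes with 3.
9·3 = 4 but 3·9 = 7, so 9 does not.
Collecting the elements that commute with 3: C(3) = {2, 3, 5, 6}.
(Structurally, K here is isomorphic to the quaternion group Q_8.)

{2, 3, 5, 6}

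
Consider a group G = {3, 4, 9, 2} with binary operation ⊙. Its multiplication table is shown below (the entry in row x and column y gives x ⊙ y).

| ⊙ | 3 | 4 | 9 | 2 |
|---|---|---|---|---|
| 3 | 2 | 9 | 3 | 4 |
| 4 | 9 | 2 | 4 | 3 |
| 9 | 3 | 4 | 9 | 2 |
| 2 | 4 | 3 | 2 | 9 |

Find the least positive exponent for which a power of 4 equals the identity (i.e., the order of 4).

The identity element is 9 (its row matches the header).
4^1 = 4
4^2 = 4 ⊙ 4 = 2
4^3 = 2 ⊙ 4 = 3
4^4 = 3 ⊙ 4 = 9
The first power of 4 equal to the identity is 4^4, so ord(4) = 4.
(Structurally, G here is isomorphic to the cyclic group Z_4.)

4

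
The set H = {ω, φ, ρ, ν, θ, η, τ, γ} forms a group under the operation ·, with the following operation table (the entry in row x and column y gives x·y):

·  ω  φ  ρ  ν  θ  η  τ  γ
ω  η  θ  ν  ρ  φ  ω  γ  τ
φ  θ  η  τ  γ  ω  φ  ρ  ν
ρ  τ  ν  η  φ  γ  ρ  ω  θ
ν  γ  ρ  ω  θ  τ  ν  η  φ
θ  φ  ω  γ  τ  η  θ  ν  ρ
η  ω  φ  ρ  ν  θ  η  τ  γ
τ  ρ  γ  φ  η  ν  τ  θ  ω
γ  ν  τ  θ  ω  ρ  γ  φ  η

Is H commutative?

No

τ·ω = ρ but ω·τ = γ.
Since τ and ω do not commute, H is not abelian.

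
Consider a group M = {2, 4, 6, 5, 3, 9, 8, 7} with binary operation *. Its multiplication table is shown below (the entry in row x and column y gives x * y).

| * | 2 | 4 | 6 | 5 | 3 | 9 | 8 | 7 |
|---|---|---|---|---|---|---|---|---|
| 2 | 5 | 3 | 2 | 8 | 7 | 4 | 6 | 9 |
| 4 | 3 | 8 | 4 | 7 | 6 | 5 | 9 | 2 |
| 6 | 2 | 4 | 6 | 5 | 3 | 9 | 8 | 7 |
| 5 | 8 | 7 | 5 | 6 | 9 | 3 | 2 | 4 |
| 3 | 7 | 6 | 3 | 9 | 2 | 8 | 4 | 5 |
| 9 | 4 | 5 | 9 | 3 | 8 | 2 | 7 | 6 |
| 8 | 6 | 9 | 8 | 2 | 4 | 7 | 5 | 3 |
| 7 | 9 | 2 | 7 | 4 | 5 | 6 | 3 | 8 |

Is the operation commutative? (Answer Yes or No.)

Check whether the table is symmetric across its main diagonal.
Every entry (row x, col y) equals the entry (row y, col x), so M is abelian.

Yes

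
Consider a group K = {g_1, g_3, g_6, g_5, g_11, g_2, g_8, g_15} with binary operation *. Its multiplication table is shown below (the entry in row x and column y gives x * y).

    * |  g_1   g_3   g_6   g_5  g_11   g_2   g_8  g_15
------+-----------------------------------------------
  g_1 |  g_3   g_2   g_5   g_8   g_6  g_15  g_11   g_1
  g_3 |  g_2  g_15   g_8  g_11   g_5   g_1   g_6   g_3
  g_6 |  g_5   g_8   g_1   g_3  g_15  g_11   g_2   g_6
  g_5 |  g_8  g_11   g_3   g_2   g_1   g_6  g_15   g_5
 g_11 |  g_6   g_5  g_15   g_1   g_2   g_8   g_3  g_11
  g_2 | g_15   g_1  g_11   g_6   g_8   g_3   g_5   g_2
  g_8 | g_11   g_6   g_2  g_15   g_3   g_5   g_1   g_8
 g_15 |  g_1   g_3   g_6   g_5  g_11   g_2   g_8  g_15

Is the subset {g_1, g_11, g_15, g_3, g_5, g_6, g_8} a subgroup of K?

g_8 * g_6 = g_2, which is not in {g_1, g_11, g_15, g_3, g_5, g_6, g_8}.
The subset is not closed under *, so it is not a subgroup.

No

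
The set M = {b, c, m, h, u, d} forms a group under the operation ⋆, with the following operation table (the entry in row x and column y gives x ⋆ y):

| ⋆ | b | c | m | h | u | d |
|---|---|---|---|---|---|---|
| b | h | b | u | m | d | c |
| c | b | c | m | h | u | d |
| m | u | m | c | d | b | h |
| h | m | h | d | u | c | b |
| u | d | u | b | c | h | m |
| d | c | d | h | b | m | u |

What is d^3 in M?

m

d^1 = d
d^2 = d ⋆ d = u
d^3 = u ⋆ d = m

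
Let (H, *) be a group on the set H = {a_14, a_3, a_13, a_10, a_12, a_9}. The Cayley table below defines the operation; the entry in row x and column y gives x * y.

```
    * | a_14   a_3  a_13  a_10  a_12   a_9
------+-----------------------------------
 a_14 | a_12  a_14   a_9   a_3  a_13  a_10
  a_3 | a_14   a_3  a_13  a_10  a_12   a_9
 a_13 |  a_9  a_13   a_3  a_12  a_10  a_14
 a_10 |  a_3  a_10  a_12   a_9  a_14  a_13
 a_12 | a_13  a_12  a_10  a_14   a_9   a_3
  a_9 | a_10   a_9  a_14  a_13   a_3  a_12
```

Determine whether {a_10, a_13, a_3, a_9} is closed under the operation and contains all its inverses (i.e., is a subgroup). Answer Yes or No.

No

a_10 * a_13 = a_12, which is not in {a_10, a_13, a_3, a_9}.
The subset is not closed under *, so it is not a subgroup.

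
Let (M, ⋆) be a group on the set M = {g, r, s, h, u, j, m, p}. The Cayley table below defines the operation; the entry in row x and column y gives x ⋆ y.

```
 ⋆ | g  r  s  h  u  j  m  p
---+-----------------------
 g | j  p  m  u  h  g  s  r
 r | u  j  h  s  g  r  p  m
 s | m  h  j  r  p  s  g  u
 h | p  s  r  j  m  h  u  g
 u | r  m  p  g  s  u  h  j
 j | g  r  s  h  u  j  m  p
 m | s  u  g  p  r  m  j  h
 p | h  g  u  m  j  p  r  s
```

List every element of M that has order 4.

Identity is j. Compute the order of each non-identity element by repeated multiplication:
  g: g → j  (order 2)
  r: r → j  (order 2)
  s: s → j  (order 2)
  h: h → j  (order 2)
  u: u → s → p → j  (order 4)
  m: m → j  (order 2)
  p: p → s → u → j  (order 4)
Elements of order 4: {p, u}.

{p, u}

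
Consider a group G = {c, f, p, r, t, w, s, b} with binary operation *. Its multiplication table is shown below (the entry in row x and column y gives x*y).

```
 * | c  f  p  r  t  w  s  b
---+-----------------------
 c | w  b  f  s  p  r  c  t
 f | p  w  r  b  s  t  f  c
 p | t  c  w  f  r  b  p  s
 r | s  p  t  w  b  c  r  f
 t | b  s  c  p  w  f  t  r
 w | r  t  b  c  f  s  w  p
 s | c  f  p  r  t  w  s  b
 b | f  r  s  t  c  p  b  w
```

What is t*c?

b

Read row t, column c: t*c = b.
(Structurally, G here is isomorphic to the quaternion group Q_8.)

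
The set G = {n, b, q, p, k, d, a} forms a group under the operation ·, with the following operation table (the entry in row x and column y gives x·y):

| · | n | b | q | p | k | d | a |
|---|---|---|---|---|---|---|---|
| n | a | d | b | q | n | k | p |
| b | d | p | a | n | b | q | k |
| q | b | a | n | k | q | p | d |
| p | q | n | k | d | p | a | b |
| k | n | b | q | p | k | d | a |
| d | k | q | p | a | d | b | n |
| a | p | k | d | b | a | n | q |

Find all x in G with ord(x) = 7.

Identity is k. Compute the order of each non-identity element by repeated multiplication:
  n: n → a → p → q → b → d → k  (order 7)
  b: b → p → n → d → q → a → k  (order 7)
  q: q → n → b → a → d → p → k  (order 7)
  p: p → d → a → b → n → q → k  (order 7)
  d: d → b → q → p → a → n → k  (order 7)
  a: a → q → d → n → p → b → k  (order 7)
Elements of order 7: {a, b, d, n, p, q}.

{a, b, d, n, p, q}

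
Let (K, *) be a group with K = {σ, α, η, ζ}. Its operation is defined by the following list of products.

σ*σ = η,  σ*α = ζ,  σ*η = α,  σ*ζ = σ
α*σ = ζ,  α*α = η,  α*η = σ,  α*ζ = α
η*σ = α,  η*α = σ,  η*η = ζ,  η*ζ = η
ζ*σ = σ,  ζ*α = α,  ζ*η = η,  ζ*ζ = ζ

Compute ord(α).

The identity element is ζ (its row matches the header).
α^1 = α
α^2 = α * α = η
α^3 = η * α = σ
α^4 = σ * α = ζ
The first power of α equal to the identity is α^4, so ord(α) = 4.
(Structurally, K here is isomorphic to the cyclic group Z_4.)

4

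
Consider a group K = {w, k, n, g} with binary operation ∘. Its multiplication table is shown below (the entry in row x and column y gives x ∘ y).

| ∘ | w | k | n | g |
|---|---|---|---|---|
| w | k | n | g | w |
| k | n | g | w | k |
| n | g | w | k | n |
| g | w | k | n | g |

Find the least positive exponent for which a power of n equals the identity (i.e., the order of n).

4

The identity element is g (its row matches the header).
n^1 = n
n^2 = n ∘ n = k
n^3 = k ∘ n = w
n^4 = w ∘ n = g
The first power of n equal to the identity is n^4, so ord(n) = 4.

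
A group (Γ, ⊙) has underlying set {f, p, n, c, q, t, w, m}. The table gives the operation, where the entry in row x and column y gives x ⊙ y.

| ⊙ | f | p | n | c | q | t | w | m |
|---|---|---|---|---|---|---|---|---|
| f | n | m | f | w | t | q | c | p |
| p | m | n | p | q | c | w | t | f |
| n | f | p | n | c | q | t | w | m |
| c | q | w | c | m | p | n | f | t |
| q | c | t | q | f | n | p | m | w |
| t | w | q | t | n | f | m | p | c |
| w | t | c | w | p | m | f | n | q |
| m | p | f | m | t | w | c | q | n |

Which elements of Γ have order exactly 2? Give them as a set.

{f, m, p, q, w}

Identity is n. Compute the order of each non-identity element by repeated multiplication:
  f: f → n  (order 2)
  p: p → n  (order 2)
  c: c → m → t → n  (order 4)
  q: q → n  (order 2)
  t: t → m → c → n  (order 4)
  w: w → n  (order 2)
  m: m → n  (order 2)
Elements of order 2: {f, m, p, q, w}.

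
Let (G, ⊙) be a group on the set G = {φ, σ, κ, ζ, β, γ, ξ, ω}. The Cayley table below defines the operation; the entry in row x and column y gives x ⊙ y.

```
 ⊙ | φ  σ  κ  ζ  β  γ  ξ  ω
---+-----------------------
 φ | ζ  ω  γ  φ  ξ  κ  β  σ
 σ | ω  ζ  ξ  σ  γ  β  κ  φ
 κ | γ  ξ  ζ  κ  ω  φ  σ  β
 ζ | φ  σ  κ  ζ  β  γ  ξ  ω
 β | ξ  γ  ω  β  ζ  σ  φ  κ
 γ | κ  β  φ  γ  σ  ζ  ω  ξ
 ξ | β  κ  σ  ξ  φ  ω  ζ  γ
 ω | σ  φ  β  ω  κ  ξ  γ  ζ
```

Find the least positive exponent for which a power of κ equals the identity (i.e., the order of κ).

The identity element is ζ (its row matches the header).
κ^1 = κ
κ^2 = κ ⊙ κ = ζ
The first power of κ equal to the identity is κ^2, so ord(κ) = 2.

2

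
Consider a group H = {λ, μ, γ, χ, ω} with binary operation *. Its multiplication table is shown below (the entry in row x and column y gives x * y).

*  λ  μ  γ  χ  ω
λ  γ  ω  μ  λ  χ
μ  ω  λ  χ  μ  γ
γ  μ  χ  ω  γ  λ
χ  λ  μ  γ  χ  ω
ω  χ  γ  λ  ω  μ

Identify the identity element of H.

The identity e satisfies e * x = x for all x, so its row in the table reproduces the column headers.
Row χ reads: λ, μ, γ, χ, ω — exactly the header order. So χ is the identity.

χ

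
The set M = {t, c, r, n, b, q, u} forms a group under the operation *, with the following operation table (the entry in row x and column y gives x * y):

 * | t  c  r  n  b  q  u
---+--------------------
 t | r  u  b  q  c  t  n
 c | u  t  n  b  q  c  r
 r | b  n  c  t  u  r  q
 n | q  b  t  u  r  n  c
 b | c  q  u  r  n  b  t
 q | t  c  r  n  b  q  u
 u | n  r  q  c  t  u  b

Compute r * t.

Read row r, column t: r * t = b.
(Structurally, M here is isomorphic to the cyclic group Z_7.)

b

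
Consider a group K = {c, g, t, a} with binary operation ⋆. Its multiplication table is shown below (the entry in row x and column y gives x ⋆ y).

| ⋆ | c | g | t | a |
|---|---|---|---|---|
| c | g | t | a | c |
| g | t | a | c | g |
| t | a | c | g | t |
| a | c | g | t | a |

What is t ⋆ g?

c

Read row t, column g: t ⋆ g = c.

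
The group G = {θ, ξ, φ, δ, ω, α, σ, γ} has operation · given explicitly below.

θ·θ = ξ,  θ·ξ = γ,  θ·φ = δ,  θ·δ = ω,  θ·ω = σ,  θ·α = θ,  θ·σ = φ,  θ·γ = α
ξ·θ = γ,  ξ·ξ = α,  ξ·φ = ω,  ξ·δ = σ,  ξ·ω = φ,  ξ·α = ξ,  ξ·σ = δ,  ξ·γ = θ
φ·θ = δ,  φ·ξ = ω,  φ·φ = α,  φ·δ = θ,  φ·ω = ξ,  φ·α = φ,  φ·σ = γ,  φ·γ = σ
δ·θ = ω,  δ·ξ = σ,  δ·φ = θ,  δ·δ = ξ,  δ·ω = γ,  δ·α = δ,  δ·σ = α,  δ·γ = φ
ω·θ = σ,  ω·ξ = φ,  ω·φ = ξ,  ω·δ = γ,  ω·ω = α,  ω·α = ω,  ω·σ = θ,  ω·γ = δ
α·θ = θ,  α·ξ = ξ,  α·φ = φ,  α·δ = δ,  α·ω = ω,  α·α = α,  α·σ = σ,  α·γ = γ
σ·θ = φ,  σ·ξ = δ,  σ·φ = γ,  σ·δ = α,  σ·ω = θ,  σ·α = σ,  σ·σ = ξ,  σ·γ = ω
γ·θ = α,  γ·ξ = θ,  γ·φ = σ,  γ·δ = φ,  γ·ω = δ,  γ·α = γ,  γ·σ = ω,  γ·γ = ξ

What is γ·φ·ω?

γ·φ = σ
σ·ω = θ

θ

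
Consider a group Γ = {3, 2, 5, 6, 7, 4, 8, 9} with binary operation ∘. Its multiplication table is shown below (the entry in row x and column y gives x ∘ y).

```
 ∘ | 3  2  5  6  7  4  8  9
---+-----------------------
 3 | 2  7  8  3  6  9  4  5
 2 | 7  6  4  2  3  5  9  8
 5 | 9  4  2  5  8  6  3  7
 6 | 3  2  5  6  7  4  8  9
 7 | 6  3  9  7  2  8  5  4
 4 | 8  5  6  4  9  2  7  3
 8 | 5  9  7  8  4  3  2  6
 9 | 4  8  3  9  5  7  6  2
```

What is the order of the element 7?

4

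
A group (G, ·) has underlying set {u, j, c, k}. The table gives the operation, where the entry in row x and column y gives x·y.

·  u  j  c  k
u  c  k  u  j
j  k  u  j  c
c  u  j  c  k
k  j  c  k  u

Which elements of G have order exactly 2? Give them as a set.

Identity is c. Compute the order of each non-identity element by repeated multiplication:
  u: u → c  (order 2)
  j: j → u → k → c  (order 4)
  k: k → u → j → c  (order 4)
Elements of order 2: {u}.
(Structurally, G here is isomorphic to the cyclic group Z_4.)

{u}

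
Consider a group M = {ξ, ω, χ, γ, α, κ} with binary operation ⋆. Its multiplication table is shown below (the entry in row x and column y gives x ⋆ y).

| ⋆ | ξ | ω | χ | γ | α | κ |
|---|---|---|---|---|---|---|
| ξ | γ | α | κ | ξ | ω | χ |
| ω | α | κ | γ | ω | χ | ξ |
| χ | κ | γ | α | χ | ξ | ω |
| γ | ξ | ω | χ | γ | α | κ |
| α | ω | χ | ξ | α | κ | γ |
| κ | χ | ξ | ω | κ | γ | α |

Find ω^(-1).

First locate the identity: row γ matches the header, so γ is the identity.
Scan row ω for γ: ω ⋆ χ = γ. Hence ω^(-1) = χ.

χ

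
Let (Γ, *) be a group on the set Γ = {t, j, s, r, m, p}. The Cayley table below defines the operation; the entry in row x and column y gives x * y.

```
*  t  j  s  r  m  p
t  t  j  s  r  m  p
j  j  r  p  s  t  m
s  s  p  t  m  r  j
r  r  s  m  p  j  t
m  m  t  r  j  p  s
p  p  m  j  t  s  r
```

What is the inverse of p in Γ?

r

First locate the identity: row t matches the header, so t is the identity.
Scan row p for t: p * r = t. Hence p^(-1) = r.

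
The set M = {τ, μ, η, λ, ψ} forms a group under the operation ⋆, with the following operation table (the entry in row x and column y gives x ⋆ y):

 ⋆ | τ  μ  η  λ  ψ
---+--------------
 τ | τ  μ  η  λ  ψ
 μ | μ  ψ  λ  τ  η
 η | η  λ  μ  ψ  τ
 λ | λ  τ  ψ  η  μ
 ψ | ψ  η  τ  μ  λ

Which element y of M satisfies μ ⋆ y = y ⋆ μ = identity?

First locate the identity: row τ matches the header, so τ is the identity.
Scan row μ for τ: μ ⋆ λ = τ. Hence μ^(-1) = λ.
(Structurally, M here is isomorphic to the cyclic group Z_5.)

λ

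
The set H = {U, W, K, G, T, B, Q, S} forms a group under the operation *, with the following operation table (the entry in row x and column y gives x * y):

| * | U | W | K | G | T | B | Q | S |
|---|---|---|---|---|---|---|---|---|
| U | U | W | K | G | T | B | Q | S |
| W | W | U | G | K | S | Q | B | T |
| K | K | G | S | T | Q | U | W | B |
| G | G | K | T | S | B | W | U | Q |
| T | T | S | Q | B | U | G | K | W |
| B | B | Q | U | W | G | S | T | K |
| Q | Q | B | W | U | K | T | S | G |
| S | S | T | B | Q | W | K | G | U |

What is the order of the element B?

The identity element is U (its row matches the header).
B^1 = B
B^2 = B * B = S
B^3 = S * B = K
B^4 = K * B = U
The first power of B equal to the identity is B^4, so ord(B) = 4.

4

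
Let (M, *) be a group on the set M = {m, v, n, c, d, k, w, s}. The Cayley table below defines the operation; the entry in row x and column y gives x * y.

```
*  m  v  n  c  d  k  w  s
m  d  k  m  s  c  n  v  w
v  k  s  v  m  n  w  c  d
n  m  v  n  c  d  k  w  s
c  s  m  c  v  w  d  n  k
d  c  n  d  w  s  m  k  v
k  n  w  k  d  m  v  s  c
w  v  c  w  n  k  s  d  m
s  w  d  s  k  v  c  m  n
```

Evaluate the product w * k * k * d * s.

w * k = s
s * k = c
c * d = w
w * s = m

m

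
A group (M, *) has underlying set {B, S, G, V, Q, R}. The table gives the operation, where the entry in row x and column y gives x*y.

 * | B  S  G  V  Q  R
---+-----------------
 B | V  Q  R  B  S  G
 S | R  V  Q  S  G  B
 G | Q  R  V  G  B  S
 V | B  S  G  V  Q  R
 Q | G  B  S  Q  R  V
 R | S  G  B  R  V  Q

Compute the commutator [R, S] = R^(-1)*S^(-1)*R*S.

R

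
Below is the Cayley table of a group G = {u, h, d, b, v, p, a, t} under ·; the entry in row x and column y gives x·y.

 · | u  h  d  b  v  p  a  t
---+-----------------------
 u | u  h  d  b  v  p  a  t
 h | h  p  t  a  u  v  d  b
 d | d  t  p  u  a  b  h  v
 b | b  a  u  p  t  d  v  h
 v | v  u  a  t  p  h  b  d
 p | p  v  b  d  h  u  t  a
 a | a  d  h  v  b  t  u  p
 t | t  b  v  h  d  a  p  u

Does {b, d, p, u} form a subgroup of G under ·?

Yes

{b, d, p, u} contains the identity u.
Checking products: every product of two elements of {b, d, p, u} (read from the table) lies in {b, d, p, u}, so the set is closed.
In a finite group, a nonempty closed subset is a subgroup. So {b, d, p, u} ≤ G.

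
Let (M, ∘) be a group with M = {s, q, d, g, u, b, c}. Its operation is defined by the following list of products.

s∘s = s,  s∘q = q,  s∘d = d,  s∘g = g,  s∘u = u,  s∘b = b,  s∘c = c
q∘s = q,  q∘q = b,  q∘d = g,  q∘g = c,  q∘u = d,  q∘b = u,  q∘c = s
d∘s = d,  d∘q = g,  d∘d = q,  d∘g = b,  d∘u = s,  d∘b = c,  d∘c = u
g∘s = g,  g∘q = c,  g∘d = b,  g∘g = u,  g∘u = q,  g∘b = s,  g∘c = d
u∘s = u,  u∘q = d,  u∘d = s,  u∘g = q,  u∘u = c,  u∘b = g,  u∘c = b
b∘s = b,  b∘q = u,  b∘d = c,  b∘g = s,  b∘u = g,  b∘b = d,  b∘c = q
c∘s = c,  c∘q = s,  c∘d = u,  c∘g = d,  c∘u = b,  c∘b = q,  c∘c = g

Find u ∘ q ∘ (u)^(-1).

q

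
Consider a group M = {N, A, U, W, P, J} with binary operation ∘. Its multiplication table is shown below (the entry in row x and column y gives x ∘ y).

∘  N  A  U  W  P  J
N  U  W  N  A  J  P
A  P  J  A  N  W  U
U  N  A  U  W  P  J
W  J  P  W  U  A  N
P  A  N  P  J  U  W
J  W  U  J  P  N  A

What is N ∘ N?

U

Read row N, column N: N ∘ N = U.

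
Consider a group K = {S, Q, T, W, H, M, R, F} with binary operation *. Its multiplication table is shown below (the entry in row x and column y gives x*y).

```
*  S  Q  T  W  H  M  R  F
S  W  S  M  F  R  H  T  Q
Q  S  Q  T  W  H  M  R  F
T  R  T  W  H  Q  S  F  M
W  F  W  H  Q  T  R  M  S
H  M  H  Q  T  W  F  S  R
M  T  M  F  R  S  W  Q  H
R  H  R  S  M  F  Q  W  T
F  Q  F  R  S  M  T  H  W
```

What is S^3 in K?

F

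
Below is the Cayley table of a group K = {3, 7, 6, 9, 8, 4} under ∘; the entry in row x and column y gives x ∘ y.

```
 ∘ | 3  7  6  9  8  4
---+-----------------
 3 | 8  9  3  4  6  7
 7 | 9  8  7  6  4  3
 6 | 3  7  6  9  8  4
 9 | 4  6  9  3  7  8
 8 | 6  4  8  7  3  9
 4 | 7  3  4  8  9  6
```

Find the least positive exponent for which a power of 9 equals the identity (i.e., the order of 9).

The identity element is 6 (its row matches the header).
9^1 = 9
9^2 = 9 ∘ 9 = 3
9^3 = 3 ∘ 9 = 4
9^4 = 4 ∘ 9 = 8
9^5 = 8 ∘ 9 = 7
9^6 = 7 ∘ 9 = 6
The first power of 9 equal to the identity is 9^6, so ord(9) = 6.

6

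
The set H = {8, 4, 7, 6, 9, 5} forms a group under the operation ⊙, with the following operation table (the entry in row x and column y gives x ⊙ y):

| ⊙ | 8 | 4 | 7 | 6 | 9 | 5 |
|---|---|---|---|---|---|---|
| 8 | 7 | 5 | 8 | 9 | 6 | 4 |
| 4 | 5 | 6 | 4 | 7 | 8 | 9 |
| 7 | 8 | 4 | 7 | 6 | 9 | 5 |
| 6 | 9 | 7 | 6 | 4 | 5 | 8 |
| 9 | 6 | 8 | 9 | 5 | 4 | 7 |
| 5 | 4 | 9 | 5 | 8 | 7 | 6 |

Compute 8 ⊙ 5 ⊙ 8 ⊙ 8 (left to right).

8 ⊙ 5 = 4
4 ⊙ 8 = 5
5 ⊙ 8 = 4

4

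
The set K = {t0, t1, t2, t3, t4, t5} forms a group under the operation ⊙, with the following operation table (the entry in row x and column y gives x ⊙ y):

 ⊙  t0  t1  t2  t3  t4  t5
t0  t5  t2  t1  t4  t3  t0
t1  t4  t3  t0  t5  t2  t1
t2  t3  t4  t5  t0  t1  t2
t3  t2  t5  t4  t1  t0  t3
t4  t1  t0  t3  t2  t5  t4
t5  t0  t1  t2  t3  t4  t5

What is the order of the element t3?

The identity element is t5 (its row matches the header).
t3^1 = t3
t3^2 = t3 ⊙ t3 = t1
t3^3 = t1 ⊙ t3 = t5
The first power of t3 equal to the identity is t3^3, so ord(t3) = 3.

3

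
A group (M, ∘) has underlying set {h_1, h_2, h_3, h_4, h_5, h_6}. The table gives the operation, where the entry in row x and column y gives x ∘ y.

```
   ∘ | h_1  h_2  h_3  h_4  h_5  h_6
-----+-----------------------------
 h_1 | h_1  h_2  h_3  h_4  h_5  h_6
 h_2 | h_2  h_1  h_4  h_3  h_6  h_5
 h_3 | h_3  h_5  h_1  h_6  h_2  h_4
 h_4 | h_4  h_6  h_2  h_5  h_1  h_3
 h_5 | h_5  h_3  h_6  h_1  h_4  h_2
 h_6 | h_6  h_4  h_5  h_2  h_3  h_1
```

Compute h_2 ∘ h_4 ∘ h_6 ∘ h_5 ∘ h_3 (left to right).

h_2 ∘ h_4 = h_3
h_3 ∘ h_6 = h_4
h_4 ∘ h_5 = h_1
h_1 ∘ h_3 = h_3

h_3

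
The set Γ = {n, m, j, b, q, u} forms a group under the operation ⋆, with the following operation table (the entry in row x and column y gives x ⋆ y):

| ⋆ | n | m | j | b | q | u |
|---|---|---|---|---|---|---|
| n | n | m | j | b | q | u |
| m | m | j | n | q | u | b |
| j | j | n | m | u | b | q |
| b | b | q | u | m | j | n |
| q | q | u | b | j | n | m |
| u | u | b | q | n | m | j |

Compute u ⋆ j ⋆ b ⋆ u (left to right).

u ⋆ j = q
q ⋆ b = j
j ⋆ u = q

q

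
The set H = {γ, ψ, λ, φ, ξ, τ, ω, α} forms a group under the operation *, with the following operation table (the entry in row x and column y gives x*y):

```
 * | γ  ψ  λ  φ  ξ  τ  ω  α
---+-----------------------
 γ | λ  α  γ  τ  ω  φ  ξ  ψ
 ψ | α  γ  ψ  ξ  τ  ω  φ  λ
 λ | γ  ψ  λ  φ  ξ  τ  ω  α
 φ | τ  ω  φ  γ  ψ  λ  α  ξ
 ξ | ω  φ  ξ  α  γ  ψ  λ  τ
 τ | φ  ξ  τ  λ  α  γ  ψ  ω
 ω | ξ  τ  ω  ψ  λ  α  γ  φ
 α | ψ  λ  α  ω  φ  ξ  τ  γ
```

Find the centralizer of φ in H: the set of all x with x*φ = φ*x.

{γ, λ, τ, φ}

Compare row φ with column φ entry by entry.
τ*φ = λ = φ*τ, so τ commutes with φ.
ψ*φ = ξ but φ*ψ = ω, so ψ does not.
Collecting the elements that commute with φ: C(φ) = {γ, λ, τ, φ}.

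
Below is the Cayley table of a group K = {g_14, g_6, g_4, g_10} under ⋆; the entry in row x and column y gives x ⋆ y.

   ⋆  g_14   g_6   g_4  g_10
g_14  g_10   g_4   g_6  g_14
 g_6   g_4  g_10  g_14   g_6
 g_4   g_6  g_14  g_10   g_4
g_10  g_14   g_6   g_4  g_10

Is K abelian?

Check whether the table is symmetric across its main diagonal.
Every entry (row x, col y) equals the entry (row y, col x), so K is abelian.
(In fact K ≅ the Klein four-group V_4.)

Yes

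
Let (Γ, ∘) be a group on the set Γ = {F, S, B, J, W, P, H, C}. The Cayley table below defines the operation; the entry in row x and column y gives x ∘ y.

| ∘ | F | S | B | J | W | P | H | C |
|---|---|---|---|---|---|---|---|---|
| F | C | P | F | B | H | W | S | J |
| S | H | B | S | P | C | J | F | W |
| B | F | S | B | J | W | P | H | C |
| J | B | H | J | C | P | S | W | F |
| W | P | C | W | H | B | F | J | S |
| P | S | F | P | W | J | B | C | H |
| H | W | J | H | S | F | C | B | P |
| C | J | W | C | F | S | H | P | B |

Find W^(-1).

First locate the identity: row B matches the header, so B is the identity.
Scan row W for B: W ∘ W = B. Hence W^(-1) = W.
(Structurally, Γ here is isomorphic to the dihedral group D_4.)

W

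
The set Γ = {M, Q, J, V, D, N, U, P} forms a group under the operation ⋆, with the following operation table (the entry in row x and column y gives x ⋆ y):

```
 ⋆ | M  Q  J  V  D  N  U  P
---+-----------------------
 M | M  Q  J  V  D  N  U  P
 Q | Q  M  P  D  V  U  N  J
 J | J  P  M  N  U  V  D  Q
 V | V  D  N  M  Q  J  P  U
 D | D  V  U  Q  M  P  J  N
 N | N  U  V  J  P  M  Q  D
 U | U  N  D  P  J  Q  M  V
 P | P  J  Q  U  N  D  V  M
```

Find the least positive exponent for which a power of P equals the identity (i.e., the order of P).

The identity element is M (its row matches the header).
P^1 = P
P^2 = P ⋆ P = M
The first power of P equal to the identity is P^2, so ord(P) = 2.

2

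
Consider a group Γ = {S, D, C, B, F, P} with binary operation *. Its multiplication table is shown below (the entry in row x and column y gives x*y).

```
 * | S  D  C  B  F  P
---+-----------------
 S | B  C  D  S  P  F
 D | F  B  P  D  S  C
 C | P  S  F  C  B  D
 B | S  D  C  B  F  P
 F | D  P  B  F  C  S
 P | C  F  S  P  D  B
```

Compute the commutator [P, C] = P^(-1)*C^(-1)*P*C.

Identity is B; from the table P^(-1) = P and C^(-1) = F.
P*F = D
D*P = C
C*C = F

F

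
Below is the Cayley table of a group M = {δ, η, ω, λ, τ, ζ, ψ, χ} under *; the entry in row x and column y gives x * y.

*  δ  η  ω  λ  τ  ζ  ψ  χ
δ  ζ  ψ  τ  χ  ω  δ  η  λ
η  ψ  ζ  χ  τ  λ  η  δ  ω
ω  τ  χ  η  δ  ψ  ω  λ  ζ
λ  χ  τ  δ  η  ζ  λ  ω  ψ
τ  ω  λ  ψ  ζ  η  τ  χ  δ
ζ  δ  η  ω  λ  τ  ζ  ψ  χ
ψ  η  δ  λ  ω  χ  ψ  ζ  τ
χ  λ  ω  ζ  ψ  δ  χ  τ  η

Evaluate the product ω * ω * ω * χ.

η

ω * ω = η
η * ω = χ
χ * χ = η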